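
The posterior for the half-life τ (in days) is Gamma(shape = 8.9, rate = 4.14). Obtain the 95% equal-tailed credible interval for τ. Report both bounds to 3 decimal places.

Posterior: Gamma(shape 8.9, rate 4.14).
Equal-tailed 95% interval: Gamma(8.9, 4.14) quantiles at 0.025 and 0.975.
Posterior mean ≈ 2.150, SD ≈ 0.721; a Normal approximation gives roughly [0.737, 3.562].
Exact: lower = 0.978; upper = 3.775.

[0.978, 3.775]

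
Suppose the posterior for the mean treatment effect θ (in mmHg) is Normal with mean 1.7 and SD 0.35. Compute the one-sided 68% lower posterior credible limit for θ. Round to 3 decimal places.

Need L with P(θ ≥ L) = 0.68: L = 1.7 − z_{0.32}·0.35.
z = 0.468; L = 1.7 − 0.468 × 0.35 = 1.536.

1.536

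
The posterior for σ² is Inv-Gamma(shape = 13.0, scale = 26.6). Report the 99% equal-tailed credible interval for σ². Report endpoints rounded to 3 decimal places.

[1.102, 4.767]

Inverse-Gamma(13.0, 26.6) quantiles: F⁻¹(0.005) and F⁻¹(0.995).
Equivalently, 1/σ² ~ Gamma(13.0, rate = 26.6); invert its 0.995 and 0.005 quantiles.
Posterior mean ≈ 2.217, SD ≈ 0.668; a Normal approximation gives roughly [0.495, 3.938].
Exact: lower = 1.102; upper = 4.767.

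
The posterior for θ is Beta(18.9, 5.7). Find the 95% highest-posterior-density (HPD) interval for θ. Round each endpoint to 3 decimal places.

The posterior is unimodal and skewed, so the HPD interval has equal density at both endpoints and is the shortest 95% interval.
Solving f(0.604) = f(0.921) with F(0.921) − F(0.604) = 0.95 gives [0.604, 0.921].
For comparison, the equal-tailed interval is [0.587, 0.909]; the HPD is narrower and shifted toward the mode.

[0.604, 0.921]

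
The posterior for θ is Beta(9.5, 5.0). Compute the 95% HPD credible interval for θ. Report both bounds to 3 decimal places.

[0.419, 0.880]

The posterior is unimodal and skewed, so the HPD interval has equal density at both endpoints and is the shortest 95% interval.
Solving f(0.419) = f(0.880) with F(0.880) − F(0.419) = 0.95 gives [0.419, 0.880].
For comparison, the equal-tailed interval is [0.403, 0.867]; the HPD is narrower and shifted toward the mode.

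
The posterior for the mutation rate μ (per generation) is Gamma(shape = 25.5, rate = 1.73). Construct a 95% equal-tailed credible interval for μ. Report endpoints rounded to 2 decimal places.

[9.58, 20.99]

Posterior: Gamma(shape 25.5, rate 1.73).
Equal-tailed 95% interval: Gamma(25.5, 1.73) quantiles at 0.025 and 0.975.
Posterior mean ≈ 14.74, SD ≈ 2.92; a Normal approximation gives roughly [9.02, 20.46].
Exact: lower = 9.58; upper = 20.99.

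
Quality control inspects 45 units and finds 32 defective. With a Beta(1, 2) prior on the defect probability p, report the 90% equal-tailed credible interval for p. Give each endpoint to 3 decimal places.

Posterior: Beta(1+32, 2+13) = Beta(33, 15).
Equal-tailed 90% interval: the 0.05 and 0.95 quantiles of Beta(33, 15).
Posterior mean ≈ 0.688, SD ≈ 0.066; a Normal approximation gives roughly [0.579, 0.796].
Exact: F⁻¹(0.05) = 0.574; F⁻¹(0.95) = 0.792.

[0.574, 0.792]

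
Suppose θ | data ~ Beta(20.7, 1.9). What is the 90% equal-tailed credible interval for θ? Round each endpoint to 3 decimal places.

Posterior: Beta(20.7, 1.9).
Equal-tailed 90% interval: the 0.05 and 0.95 quantiles of Beta(20.7, 1.9).
Posterior mean ≈ 0.916, SD ≈ 0.057; a Normal approximation gives roughly [0.822, 1.010].
Exact: F⁻¹(0.05) = 0.805; F⁻¹(0.95) = 0.985.

[0.805, 0.985]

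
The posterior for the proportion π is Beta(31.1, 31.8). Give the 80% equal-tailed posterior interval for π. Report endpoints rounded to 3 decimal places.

Posterior: Beta(31.1, 31.8).
Equal-tailed 80% interval: the 0.1 and 0.9 quantiles of Beta(31.1, 31.8).
Posterior mean ≈ 0.494, SD ≈ 0.063; a Normal approximation gives roughly [0.414, 0.575].
Exact: F⁻¹(0.1) = 0.414; F⁻¹(0.9) = 0.575.

[0.414, 0.575]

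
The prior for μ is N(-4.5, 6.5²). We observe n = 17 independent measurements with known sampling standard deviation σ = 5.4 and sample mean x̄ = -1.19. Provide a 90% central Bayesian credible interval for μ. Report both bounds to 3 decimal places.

Posterior precision = 1/6.5² + 17/5.4² = 0.0237 + 0.5830 = 0.6067, so posterior SD = 1.2839.
Posterior mean = (-4.5/6.5² + 17·-1.19/5.4²) / 0.6067 = -1.3191.
Interval: -1.3191 ± 1.645 × 1.2839 → [-3.431, 0.793].

[-3.431, 0.793]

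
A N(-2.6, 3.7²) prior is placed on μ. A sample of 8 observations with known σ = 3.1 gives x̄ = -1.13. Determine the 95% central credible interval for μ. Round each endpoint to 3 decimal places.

Posterior precision = 1/3.7² + 8/3.1² = 0.0730 + 0.8325 = 0.9055, so posterior SD = 1.0509.
Posterior mean = (-2.6/3.7² + 8·-1.13/3.1²) / 0.9055 = -1.2486.
Interval: -1.2486 ± 1.960 × 1.0509 → [-3.308, 0.811].

[-3.308, 0.811]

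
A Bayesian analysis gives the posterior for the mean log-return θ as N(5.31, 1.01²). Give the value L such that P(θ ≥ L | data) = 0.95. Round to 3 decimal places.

3.649

Need L with P(θ ≥ L) = 0.95: L = 5.31 − z_{0.05}·1.01.
z = 1.645; L = 5.31 − 1.645 × 1.01 = 3.649.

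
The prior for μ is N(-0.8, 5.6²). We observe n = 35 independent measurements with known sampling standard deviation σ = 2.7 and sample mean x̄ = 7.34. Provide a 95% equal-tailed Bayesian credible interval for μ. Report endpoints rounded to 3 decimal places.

Posterior precision = 1/5.6² + 35/2.7² = 0.0319 + 4.8011 = 4.8330, so posterior SD = 0.4549.
Posterior mean = (-0.8/5.6² + 35·7.34/2.7²) / 4.8330 = 7.2863.
Interval: 7.2863 ± 1.960 × 0.4549 → [6.395, 8.178].

[6.395, 8.178]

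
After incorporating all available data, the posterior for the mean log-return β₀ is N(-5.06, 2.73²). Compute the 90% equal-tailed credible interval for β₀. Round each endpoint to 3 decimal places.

[-9.550, -0.570]

The posterior is symmetric, so the 90% equal-tailed interval is β₀ = -5.06 ± z·2.73 with z = 1.645.
Half-width: 1.645 × 2.73 = 4.490.
-5.06 − 4.490 = -9.550; -5.06 + 4.490 = -0.570.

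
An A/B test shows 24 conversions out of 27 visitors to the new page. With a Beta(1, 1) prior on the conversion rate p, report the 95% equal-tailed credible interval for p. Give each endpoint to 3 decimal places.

[0.718, 0.960]

Posterior: Beta(1+24, 1+3) = Beta(25, 4).
Equal-tailed 95% interval: the 0.025 and 0.975 quantiles of Beta(25, 4).
Posterior mean ≈ 0.862, SD ≈ 0.063; a Normal approximation gives roughly [0.739, 0.985].
Exact: F⁻¹(0.025) = 0.718; F⁻¹(0.975) = 0.960.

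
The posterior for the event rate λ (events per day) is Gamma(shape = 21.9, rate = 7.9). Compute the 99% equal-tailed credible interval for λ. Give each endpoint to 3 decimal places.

[1.483, 4.534]

Posterior: Gamma(shape 21.9, rate 7.9).
Equal-tailed 99% interval: Gamma(21.9, 7.9) quantiles at 0.005 and 0.995.
Posterior mean ≈ 2.772, SD ≈ 0.592; a Normal approximation gives roughly [1.246, 4.298].
Exact: lower = 1.483; upper = 4.534.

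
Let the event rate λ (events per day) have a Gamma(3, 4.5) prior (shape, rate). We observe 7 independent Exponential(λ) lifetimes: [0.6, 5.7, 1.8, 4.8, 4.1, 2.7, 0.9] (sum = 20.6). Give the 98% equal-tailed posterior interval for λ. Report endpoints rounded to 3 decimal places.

Posterior: Gamma(3+7, 4.5+20.6) = Gamma(10, 25.1) (shape, rate).
Equal-tailed 98% interval: Gamma(10, 25.1) quantiles at 0.01 and 0.99.
Posterior mean ≈ 0.398, SD ≈ 0.126; a Normal approximation gives roughly [0.105, 0.691].
Exact: lower = 0.165; upper = 0.748.

[0.165, 0.748]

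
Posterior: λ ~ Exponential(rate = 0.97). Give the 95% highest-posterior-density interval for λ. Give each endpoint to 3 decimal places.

The exponential density is strictly decreasing on [0, ∞), so the HPD interval is anchored at 0: [0, q] with P(λ ≤ q) = 0.95.
q = −ln(1 − 0.95) / 0.97 = 2.9957 / 0.97 = 3.088.

[0.000, 3.088]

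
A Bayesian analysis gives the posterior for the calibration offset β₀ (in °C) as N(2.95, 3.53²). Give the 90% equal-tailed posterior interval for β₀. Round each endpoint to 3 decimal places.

The posterior is symmetric, so the 90% equal-tailed interval is β₀ = 2.95 ± z·3.53 with z = 1.645.
Half-width: 1.645 × 3.53 = 5.806.
2.95 − 5.806 = -2.856; 2.95 + 5.806 = 8.756.

[-2.856, 8.756]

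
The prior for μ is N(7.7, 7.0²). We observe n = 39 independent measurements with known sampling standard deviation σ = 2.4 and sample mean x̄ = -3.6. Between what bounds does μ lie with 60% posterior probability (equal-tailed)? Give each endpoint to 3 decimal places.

[-3.889, -3.243]

Posterior precision = 1/7.0² + 39/2.4² = 0.0204 + 6.7708 = 6.7912, so posterior SD = 0.3837.
Posterior mean = (7.7/7.0² + 39·-3.6/2.4²) / 6.7912 = -3.5660.
Interval: -3.5660 ± 0.842 × 0.3837 → [-3.889, -3.243].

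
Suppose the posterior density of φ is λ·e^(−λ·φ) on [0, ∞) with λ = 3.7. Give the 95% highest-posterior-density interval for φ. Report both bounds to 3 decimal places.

[0.000, 0.810]

The exponential density is strictly decreasing on [0, ∞), so the HPD interval is anchored at 0: [0, q] with P(φ ≤ q) = 0.95.
q = −ln(1 − 0.95) / 3.7 = 2.9957 / 3.7 = 0.810.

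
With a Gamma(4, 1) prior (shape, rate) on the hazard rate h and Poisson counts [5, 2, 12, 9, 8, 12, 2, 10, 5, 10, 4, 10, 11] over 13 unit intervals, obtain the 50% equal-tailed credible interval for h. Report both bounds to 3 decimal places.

Posterior: Gamma(4+100, 1+13) = Gamma(104, 14) (shape, rate).
Equal-tailed 50% interval: Gamma(104, 14) quantiles at 0.25 and 0.75.
Posterior mean ≈ 7.429, SD ≈ 0.728; a Normal approximation gives roughly [6.937, 7.920].
Exact: lower = 6.925; upper = 7.906.

[6.925, 7.906]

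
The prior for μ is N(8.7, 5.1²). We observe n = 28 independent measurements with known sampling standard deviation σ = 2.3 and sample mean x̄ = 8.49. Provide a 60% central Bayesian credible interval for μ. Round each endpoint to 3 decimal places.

Posterior precision = 1/5.1² + 28/2.3² = 0.0384 + 5.2930 = 5.3315, so posterior SD = 0.4331.
Posterior mean = (8.7/5.1² + 28·8.49/2.3²) / 5.3315 = 8.4915.
Interval: 8.4915 ± 0.842 × 0.4331 → [8.127, 8.856].

[8.127, 8.856]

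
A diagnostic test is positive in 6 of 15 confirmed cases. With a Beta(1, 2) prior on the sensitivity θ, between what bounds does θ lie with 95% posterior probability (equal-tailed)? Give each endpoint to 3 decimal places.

Posterior: Beta(1+6, 2+9) = Beta(7, 11).
Equal-tailed 95% interval: the 0.025 and 0.975 quantiles of Beta(7, 11).
Posterior mean ≈ 0.389, SD ≈ 0.112; a Normal approximation gives roughly [0.170, 0.608].
Exact: F⁻¹(0.025) = 0.184; F⁻¹(0.975) = 0.617.

[0.184, 0.617]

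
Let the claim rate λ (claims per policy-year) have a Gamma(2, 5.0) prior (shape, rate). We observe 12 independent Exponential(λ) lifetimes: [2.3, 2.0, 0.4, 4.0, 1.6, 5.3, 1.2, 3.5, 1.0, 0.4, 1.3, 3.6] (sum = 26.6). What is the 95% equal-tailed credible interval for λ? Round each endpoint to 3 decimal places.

Posterior: Gamma(2+12, 5.0+26.6) = Gamma(14, 31.6) (shape, rate).
Equal-tailed 95% interval: Gamma(14, 31.6) quantiles at 0.025 and 0.975.
Posterior mean ≈ 0.443, SD ≈ 0.118; a Normal approximation gives roughly [0.211, 0.675].
Exact: lower = 0.242; upper = 0.703.

[0.242, 0.703]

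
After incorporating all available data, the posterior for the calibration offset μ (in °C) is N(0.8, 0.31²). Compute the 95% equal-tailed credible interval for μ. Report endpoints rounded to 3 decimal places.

The posterior is symmetric, so the 95% equal-tailed interval is μ = 0.8 ± z·0.31 with z = 1.960.
Half-width: 1.960 × 0.31 = 0.608.
0.8 − 0.608 = 0.192; 0.8 + 0.608 = 1.408.

[0.192, 1.408]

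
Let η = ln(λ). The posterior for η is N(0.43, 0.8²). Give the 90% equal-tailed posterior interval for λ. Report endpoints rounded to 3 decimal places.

[0.412, 5.731]

On the log scale the 90% interval is 0.43 ± 1.645 × 0.8 = [-0.8859, 1.7459].
Exponentiate: [e^-0.8859, e^1.7459] = [0.412, 5.731].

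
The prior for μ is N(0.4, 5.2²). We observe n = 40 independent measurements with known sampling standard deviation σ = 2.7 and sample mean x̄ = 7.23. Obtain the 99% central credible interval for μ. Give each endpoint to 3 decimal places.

[6.088, 8.280]

Posterior precision = 1/5.2² + 40/2.7² = 0.0370 + 5.4870 = 5.5240, so posterior SD = 0.4255.
Posterior mean = (0.4/5.2² + 40·7.23/2.7²) / 5.5240 = 7.1843.
Interval: 7.1843 ± 2.576 × 0.4255 → [6.088, 8.280].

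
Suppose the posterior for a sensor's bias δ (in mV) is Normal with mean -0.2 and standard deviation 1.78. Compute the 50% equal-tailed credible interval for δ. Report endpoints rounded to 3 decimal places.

[-1.401, 1.001]

The posterior is symmetric, so the 50% equal-tailed interval is δ = -0.2 ± z·1.78 with z = 0.674.
Half-width: 0.674 × 1.78 = 1.201.
-0.2 − 1.201 = -1.401; -0.2 + 1.201 = 1.001.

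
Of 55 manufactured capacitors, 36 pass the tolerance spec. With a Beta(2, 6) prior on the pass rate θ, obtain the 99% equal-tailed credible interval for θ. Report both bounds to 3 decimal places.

Posterior: Beta(2+36, 6+19) = Beta(38, 25).
Equal-tailed 99% interval: the 0.005 and 0.995 quantiles of Beta(38, 25).
Posterior mean ≈ 0.603, SD ≈ 0.061; a Normal approximation gives roughly [0.446, 0.761].
Exact: F⁻¹(0.005) = 0.442; F⁻¹(0.995) = 0.752.

[0.442, 0.752]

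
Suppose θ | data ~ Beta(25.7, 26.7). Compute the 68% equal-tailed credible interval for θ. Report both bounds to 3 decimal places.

[0.422, 0.559]

Posterior: Beta(25.7, 26.7).
Equal-tailed 68% interval: the 0.16 and 0.84 quantiles of Beta(25.7, 26.7).
Posterior mean ≈ 0.490, SD ≈ 0.068; a Normal approximation gives roughly [0.422, 0.558].
Exact: F⁻¹(0.16) = 0.422; F⁻¹(0.84) = 0.559.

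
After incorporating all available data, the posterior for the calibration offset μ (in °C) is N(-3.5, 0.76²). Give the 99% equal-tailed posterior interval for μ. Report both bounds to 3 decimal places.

[-5.458, -1.542]

The posterior is symmetric, so the 99% equal-tailed interval is μ = -3.5 ± z·0.76 with z = 2.576.
Half-width: 2.576 × 0.76 = 1.958.
-3.5 − 1.958 = -5.458; -3.5 + 1.958 = -1.542.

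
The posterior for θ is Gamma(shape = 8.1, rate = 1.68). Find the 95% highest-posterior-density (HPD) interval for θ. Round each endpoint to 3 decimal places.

The posterior is unimodal and skewed, so the HPD interval has equal density at both endpoints and is the shortest 95% interval.
Solving f(1.808) = f(8.195) with F(8.195) − F(1.808) = 0.95 gives [1.808, 8.195].
For comparison, the equal-tailed interval is [2.095, 8.665]; the HPD is narrower and shifted toward the mode.

[1.808, 8.195]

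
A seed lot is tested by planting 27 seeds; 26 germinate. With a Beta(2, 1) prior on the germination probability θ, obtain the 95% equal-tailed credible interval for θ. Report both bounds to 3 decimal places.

[0.822, 0.992]

Posterior: Beta(2+26, 1+1) = Beta(28, 2).
Equal-tailed 95% interval: the 0.025 and 0.975 quantiles of Beta(28, 2).
Posterior mean ≈ 0.933, SD ≈ 0.045; a Normal approximation gives roughly [0.846, 1.021].
Exact: F⁻¹(0.025) = 0.822; F⁻¹(0.975) = 0.992.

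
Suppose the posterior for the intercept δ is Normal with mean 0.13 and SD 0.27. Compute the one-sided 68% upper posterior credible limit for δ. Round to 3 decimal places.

Need U with P(δ ≤ U) = 0.68: U = 0.13 + z_{0.32}·0.27.
z = 0.468; U = 0.13 + 0.468 × 0.27 = 0.256.

0.256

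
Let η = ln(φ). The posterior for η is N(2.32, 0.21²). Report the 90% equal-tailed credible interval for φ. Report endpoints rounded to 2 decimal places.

[7.20, 14.37]

On the log scale the 90% interval is 2.32 ± 1.645 × 0.21 = [1.9746, 2.6654].
Exponentiate: [e^1.9746, e^2.6654] = [7.20, 14.37].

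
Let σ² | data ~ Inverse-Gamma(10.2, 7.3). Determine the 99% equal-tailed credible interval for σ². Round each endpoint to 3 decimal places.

Inverse-Gamma(10.2, 7.3) quantiles: F⁻¹(0.005) and F⁻¹(0.995).
Equivalently, 1/σ² ~ Gamma(10.2, rate = 7.3); invert its 0.995 and 0.005 quantiles.
Posterior mean ≈ 0.793, SD ≈ 0.277; a Normal approximation gives roughly [0.080, 1.507].
Exact: lower = 0.360; upper = 1.903.

[0.360, 1.903]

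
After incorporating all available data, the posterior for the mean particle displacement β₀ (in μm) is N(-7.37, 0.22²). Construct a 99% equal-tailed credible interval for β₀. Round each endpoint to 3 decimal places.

[-7.937, -6.803]

The posterior is symmetric, so the 99% equal-tailed interval is β₀ = -7.37 ± z·0.22 with z = 2.576.
Half-width: 2.576 × 0.22 = 0.567.
-7.37 − 0.567 = -7.937; -7.37 + 0.567 = -6.803.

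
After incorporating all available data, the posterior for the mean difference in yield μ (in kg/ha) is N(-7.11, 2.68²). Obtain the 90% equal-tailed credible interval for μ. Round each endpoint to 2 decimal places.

The posterior is symmetric, so the 90% equal-tailed interval is μ = -7.11 ± z·2.68 with z = 1.645.
Half-width: 1.645 × 2.68 = 4.41.
-7.11 − 4.41 = -11.52; -7.11 + 4.41 = -2.70.

[-11.52, -2.70]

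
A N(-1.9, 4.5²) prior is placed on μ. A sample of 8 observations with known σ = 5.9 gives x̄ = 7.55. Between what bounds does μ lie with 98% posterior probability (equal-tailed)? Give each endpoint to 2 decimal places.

Posterior precision = 1/4.5² + 8/5.9² = 0.0494 + 0.2298 = 0.2792, so posterior SD = 1.8925.
Posterior mean = (-1.9/4.5² + 8·7.55/5.9²) / 0.2792 = 5.8786.
Interval: 5.8786 ± 2.326 × 1.8925 → [1.48, 10.28].

[1.48, 10.28]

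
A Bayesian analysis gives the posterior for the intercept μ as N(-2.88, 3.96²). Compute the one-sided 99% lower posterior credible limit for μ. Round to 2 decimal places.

-12.09

Need L with P(μ ≥ L) = 0.99: L = -2.88 − z_{0.01}·3.96.
z = 2.326; L = -2.88 − 2.326 × 3.96 = -12.09.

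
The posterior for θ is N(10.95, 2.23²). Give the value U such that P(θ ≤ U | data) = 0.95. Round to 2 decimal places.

Need U with P(θ ≤ U) = 0.95: U = 10.95 + z_{0.05}·2.23.
z = 1.645; U = 10.95 + 1.645 × 2.23 = 14.62.

14.62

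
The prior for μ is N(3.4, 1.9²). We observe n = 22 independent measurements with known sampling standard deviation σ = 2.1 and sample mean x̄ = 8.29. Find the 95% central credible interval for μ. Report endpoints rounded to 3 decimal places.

Posterior precision = 1/1.9² + 22/2.1² = 0.2770 + 4.9887 = 5.2657, so posterior SD = 0.4358.
Posterior mean = (3.4/1.9² + 22·8.29/2.1²) / 5.2657 = 8.0328.
Interval: 8.0328 ± 1.960 × 0.4358 → [7.179, 8.887].

[7.179, 8.887]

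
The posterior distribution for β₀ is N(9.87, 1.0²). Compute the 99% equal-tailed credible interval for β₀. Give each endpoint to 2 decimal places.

[7.29, 12.45]

The posterior is symmetric, so the 99% equal-tailed interval is β₀ = 9.87 ± z·1.0 with z = 2.576.
Half-width: 2.576 × 1.0 = 2.58.
9.87 − 2.58 = 7.29; 9.87 + 2.58 = 12.45.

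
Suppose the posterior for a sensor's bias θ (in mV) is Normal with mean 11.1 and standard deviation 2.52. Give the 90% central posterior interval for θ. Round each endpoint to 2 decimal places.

[6.95, 15.25]

The posterior is symmetric, so the 90% equal-tailed interval is θ = 11.1 ± z·2.52 with z = 1.645.
Half-width: 1.645 × 2.52 = 4.15.
11.1 − 4.15 = 6.95; 11.1 + 4.15 = 15.25.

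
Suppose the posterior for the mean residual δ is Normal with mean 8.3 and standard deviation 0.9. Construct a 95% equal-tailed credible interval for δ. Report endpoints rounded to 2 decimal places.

[6.54, 10.06]

The posterior is symmetric, so the 95% equal-tailed interval is δ = 8.3 ± z·0.9 with z = 1.960.
Half-width: 1.960 × 0.9 = 1.76.
8.3 − 1.76 = 6.54; 8.3 + 1.76 = 10.06.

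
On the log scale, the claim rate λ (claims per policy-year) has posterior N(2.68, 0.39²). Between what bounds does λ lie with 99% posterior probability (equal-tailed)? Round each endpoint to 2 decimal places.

On the log scale the 99% interval is 2.68 ± 2.576 × 0.39 = [1.6754, 3.6846].
Exponentiate: [e^1.6754, e^3.6846] = [5.34, 39.83].

[5.34, 39.83]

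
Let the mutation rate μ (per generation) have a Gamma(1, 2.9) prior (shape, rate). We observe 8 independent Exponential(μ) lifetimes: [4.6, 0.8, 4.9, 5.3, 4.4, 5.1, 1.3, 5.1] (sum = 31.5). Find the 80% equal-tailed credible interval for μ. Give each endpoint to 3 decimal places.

Posterior: Gamma(1+8, 2.9+31.5) = Gamma(9, 34.4) (shape, rate).
Equal-tailed 80% interval: Gamma(9, 34.4) quantiles at 0.1 and 0.9.
Posterior mean ≈ 0.262, SD ≈ 0.087; a Normal approximation gives roughly [0.150, 0.373].
Exact: lower = 0.158; upper = 0.378.

[0.158, 0.378]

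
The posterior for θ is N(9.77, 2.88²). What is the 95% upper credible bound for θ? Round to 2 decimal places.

14.51

Need U with P(θ ≤ U) = 0.95: U = 9.77 + z_{0.05}·2.88.
z = 1.645; U = 9.77 + 1.645 × 2.88 = 14.51.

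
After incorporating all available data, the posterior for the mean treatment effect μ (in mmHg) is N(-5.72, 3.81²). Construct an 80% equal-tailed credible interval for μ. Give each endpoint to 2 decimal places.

The posterior is symmetric, so the 80% equal-tailed interval is μ = -5.72 ± z·3.81 with z = 1.282.
Half-width: 1.282 × 3.81 = 4.88.
-5.72 − 4.88 = -10.60; -5.72 + 4.88 = -0.84.

[-10.60, -0.84]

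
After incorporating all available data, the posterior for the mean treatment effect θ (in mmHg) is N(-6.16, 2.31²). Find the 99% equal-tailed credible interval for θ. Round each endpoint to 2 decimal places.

The posterior is symmetric, so the 99% equal-tailed interval is θ = -6.16 ± z·2.31 with z = 2.576.
Half-width: 2.576 × 2.31 = 5.95.
-6.16 − 5.95 = -12.11; -6.16 + 5.95 = -0.21.

[-12.11, -0.21]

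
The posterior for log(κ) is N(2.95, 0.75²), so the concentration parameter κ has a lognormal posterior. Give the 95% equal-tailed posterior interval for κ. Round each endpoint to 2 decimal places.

On the log scale the 95% interval is 2.95 ± 1.960 × 0.75 = [1.4800, 4.4200].
Exponentiate: [e^1.4800, e^4.4200] = [4.39, 83.09].

[4.39, 83.09]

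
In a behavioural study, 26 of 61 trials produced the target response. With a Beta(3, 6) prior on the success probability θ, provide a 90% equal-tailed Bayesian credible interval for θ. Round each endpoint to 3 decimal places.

Posterior: Beta(3+26, 6+35) = Beta(29, 41).
Equal-tailed 90% interval: the 0.05 and 0.95 quantiles of Beta(29, 41).
Posterior mean ≈ 0.414, SD ≈ 0.058; a Normal approximation gives roughly [0.318, 0.510].
Exact: F⁻¹(0.05) = 0.319; F⁻¹(0.95) = 0.512.

[0.319, 0.512]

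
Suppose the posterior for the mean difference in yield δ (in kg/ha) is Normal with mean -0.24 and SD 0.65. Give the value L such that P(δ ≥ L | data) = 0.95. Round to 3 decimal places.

-1.309

Need L with P(δ ≥ L) = 0.95: L = -0.24 − z_{0.05}·0.65.
z = 1.645; L = -0.24 − 1.645 × 0.65 = -1.309.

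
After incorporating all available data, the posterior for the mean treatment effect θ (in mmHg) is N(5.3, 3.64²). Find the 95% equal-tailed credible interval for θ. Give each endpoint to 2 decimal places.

The posterior is symmetric, so the 95% equal-tailed interval is θ = 5.3 ± z·3.64 with z = 1.960.
Half-width: 1.960 × 3.64 = 7.13.
5.3 − 7.13 = -1.83; 5.3 + 7.13 = 12.43.

[-1.83, 12.43]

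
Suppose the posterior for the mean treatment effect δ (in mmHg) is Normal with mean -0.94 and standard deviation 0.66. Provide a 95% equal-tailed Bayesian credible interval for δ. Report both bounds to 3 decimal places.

[-2.234, 0.354]

The posterior is symmetric, so the 95% equal-tailed interval is δ = -0.94 ± z·0.66 with z = 1.960.
Half-width: 1.960 × 0.66 = 1.294.
-0.94 − 1.294 = -2.234; -0.94 + 1.294 = 0.354.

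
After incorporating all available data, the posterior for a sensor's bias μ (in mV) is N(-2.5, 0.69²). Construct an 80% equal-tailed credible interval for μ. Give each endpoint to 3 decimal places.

The posterior is symmetric, so the 80% equal-tailed interval is μ = -2.5 ± z·0.69 with z = 1.282.
Half-width: 1.282 × 0.69 = 0.884.
-2.5 − 0.884 = -3.384; -2.5 + 0.884 = -1.616.

[-3.384, -1.616]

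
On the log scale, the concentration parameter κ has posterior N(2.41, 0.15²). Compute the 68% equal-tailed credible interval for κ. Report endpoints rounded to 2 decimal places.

On the log scale the 68% interval is 2.41 ± 0.994 × 0.15 = [2.2608, 2.5592].
Exponentiate: [e^2.2608, e^2.5592] = [9.59, 12.93].

[9.59, 12.93]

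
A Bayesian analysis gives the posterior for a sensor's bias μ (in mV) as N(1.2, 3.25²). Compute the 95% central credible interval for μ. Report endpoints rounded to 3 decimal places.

The posterior is symmetric, so the 95% equal-tailed interval is μ = 1.2 ± z·3.25 with z = 1.960.
Half-width: 1.960 × 3.25 = 6.370.
1.2 − 6.370 = -5.170; 1.2 + 6.370 = 7.570.

[-5.170, 7.570]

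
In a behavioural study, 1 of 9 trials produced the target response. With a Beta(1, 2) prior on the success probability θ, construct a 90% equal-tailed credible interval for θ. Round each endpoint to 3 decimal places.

Posterior: Beta(1+1, 2+8) = Beta(2, 10).
Equal-tailed 90% interval: the 0.05 and 0.95 quantiles of Beta(2, 10).
Posterior mean ≈ 0.167, SD ≈ 0.103; a Normal approximation gives roughly [-0.003, 0.337].
Exact: F⁻¹(0.05) = 0.033; F⁻¹(0.95) = 0.364.

[0.033, 0.364]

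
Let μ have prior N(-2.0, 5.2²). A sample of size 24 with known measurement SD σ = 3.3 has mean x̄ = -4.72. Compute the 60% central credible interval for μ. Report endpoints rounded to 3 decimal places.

Posterior precision = 1/5.2² + 24/3.3² = 0.0370 + 2.2039 = 2.2408, so posterior SD = 0.6680.
Posterior mean = (-2.0/5.2² + 24·-4.72/3.3²) / 2.2408 = -4.6751.
Interval: -4.6751 ± 0.842 × 0.6680 → [-5.237, -4.113].

[-5.237, -4.113]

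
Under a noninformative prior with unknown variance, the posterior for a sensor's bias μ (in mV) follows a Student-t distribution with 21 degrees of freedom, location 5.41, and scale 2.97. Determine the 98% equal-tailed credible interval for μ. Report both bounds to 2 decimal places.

[-2.07, 12.89]

The t_21 distribution is symmetric; the 98% interval is 5.41 ± t·2.97 with t_{0.99,21} = 2.518.
Half-width: 2.518 × 2.97 = 7.48.
5.41 − 7.48 = -2.07; 5.41 + 7.48 = 12.89.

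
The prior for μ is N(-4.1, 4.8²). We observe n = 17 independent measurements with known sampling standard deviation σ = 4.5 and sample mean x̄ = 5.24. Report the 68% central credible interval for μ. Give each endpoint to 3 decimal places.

[3.723, 5.839]

Posterior precision = 1/4.8² + 17/4.5² = 0.0434 + 0.8395 = 0.8829, so posterior SD = 1.0642.
Posterior mean = (-4.1/4.8² + 17·5.24/4.5²) / 0.8829 = 4.7809.
Interval: 4.7809 ± 0.994 × 1.0642 → [3.723, 5.839].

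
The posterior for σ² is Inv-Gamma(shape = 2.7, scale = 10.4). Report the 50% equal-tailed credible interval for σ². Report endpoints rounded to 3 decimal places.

Inverse-Gamma(2.7, 10.4) quantiles: F⁻¹(0.25) and F⁻¹(0.75).
Equivalently, 1/σ² ~ Gamma(2.7, rate = 10.4); invert its 0.75 and 0.25 quantiles.
Posterior mean ≈ 6.118, SD ≈ 7.312; a Normal approximation gives roughly [1.186, 11.050].
Exact: lower = 2.924; upper = 6.971.

[2.924, 6.971]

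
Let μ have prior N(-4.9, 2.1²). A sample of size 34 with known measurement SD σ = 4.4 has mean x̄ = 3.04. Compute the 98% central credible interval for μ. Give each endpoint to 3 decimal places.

Posterior precision = 1/2.1² + 34/4.4² = 0.2268 + 1.7562 = 1.9830, so posterior SD = 0.7101.
Posterior mean = (-4.9/2.1² + 34·3.04/4.4²) / 1.9830 = 2.1320.
Interval: 2.1320 ± 2.326 × 0.7101 → [0.480, 3.784].

[0.480, 3.784]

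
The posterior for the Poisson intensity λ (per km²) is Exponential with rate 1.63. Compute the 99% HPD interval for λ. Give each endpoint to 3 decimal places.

[0.000, 2.825]

The exponential density is strictly decreasing on [0, ∞), so the HPD interval is anchored at 0: [0, q] with P(λ ≤ q) = 0.99.
q = −ln(1 − 0.99) / 1.63 = 4.6052 / 1.63 = 2.825.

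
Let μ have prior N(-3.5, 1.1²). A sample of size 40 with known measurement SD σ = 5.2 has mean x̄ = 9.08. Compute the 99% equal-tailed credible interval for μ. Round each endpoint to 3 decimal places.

Posterior precision = 1/1.1² + 40/5.2² = 0.8264 + 1.4793 = 2.3057, so posterior SD = 0.6586.
Posterior mean = (-3.5/1.1² + 40·9.08/5.2²) / 2.3057 = 4.5709.
Interval: 4.5709 ± 2.576 × 0.6586 → [2.875, 6.267].

[2.875, 6.267]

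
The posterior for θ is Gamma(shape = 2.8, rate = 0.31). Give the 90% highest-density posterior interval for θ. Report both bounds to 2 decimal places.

[1.15, 16.70]

The posterior is unimodal and skewed, so the HPD interval has equal density at both endpoints and is the shortest 90% interval.
Solving f(1.15) = f(16.70) with F(16.70) − F(1.15) = 0.90 gives [1.15, 16.70].
For comparison, the equal-tailed interval is [2.31, 19.34]; the HPD is narrower and shifted toward the mode.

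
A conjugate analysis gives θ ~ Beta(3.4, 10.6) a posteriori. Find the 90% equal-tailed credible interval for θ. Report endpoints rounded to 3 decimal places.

Posterior: Beta(3.4, 10.6).
Equal-tailed 90% interval: the 0.05 and 0.95 quantiles of Beta(3.4, 10.6).
Posterior mean ≈ 0.243, SD ≈ 0.111; a Normal approximation gives roughly [0.061, 0.425].
Exact: F⁻¹(0.05) = 0.084; F⁻¹(0.95) = 0.445.

[0.084, 0.445]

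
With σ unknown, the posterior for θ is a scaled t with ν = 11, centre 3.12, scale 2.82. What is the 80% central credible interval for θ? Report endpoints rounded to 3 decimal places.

The t_11 distribution is symmetric; the 80% interval is 3.12 ± t·2.82 with t_{0.9,11} = 1.363.
Half-width: 1.363 × 2.82 = 3.845.
3.12 − 3.845 = -0.725; 3.12 + 3.845 = 6.965.

[-0.725, 6.965]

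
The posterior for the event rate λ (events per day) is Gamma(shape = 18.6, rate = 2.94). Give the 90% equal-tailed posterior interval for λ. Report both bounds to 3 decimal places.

[4.122, 8.917]

Posterior: Gamma(shape 18.6, rate 2.94).
Equal-tailed 90% interval: Gamma(18.6, 2.94) quantiles at 0.05 and 0.95.
Posterior mean ≈ 6.327, SD ≈ 1.467; a Normal approximation gives roughly [3.914, 8.739].
Exact: lower = 4.122; upper = 8.917.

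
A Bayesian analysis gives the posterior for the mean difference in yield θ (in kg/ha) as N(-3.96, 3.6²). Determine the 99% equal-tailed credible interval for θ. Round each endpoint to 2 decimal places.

The posterior is symmetric, so the 99% equal-tailed interval is θ = -3.96 ± z·3.6 with z = 2.576.
Half-width: 2.576 × 3.6 = 9.27.
-3.96 − 9.27 = -13.23; -3.96 + 9.27 = 5.31.

[-13.23, 5.31]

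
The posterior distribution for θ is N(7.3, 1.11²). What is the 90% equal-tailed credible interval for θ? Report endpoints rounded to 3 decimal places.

The posterior is symmetric, so the 90% equal-tailed interval is θ = 7.3 ± z·1.11 with z = 1.645.
Half-width: 1.645 × 1.11 = 1.826.
7.3 − 1.826 = 5.474; 7.3 + 1.826 = 9.126.

[5.474, 9.126]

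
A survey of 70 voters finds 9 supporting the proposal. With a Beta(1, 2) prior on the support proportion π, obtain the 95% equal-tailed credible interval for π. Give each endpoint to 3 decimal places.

[0.069, 0.224]

Posterior: Beta(1+9, 2+61) = Beta(10, 63).
Equal-tailed 95% interval: the 0.025 and 0.975 quantiles of Beta(10, 63).
Posterior mean ≈ 0.137, SD ≈ 0.040; a Normal approximation gives roughly [0.059, 0.215].
Exact: F⁻¹(0.025) = 0.069; F⁻¹(0.975) = 0.224.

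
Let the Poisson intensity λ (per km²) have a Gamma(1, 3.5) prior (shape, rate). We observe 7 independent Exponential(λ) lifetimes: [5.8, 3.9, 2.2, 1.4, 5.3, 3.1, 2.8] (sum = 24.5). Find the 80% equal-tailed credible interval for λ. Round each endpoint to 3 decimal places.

Posterior: Gamma(1+7, 3.5+24.5) = Gamma(8, 28.0) (shape, rate).
Equal-tailed 80% interval: Gamma(8, 28.0) quantiles at 0.1 and 0.9.
Posterior mean ≈ 0.286, SD ≈ 0.101; a Normal approximation gives roughly [0.156, 0.415].
Exact: lower = 0.166; upper = 0.420.

[0.166, 0.420]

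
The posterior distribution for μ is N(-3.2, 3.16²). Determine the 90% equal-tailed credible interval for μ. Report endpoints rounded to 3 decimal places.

The posterior is symmetric, so the 90% equal-tailed interval is μ = -3.2 ± z·3.16 with z = 1.645.
Half-width: 1.645 × 3.16 = 5.198.
-3.2 − 5.198 = -8.398; -3.2 + 5.198 = 1.998.

[-8.398, 1.998]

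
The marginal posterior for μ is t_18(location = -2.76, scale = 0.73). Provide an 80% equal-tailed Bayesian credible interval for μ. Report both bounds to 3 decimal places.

The t_18 distribution is symmetric; the 80% interval is -2.76 ± t·0.73 with t_{0.9,18} = 1.330.
Half-width: 1.330 × 0.73 = 0.971.
-2.76 − 0.971 = -3.731; -2.76 + 0.971 = -1.789.

[-3.731, -1.789]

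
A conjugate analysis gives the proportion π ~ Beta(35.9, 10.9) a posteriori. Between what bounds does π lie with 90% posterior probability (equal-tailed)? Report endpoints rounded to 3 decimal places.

[0.660, 0.861]

Posterior: Beta(35.9, 10.9).
Equal-tailed 90% interval: the 0.05 and 0.95 quantiles of Beta(35.9, 10.9).
Posterior mean ≈ 0.767, SD ≈ 0.061; a Normal approximation gives roughly [0.667, 0.868].
Exact: F⁻¹(0.05) = 0.660; F⁻¹(0.95) = 0.861.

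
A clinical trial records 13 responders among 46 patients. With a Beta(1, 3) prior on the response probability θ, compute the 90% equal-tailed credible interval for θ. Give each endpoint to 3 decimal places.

[0.182, 0.388]

Posterior: Beta(1+13, 3+33) = Beta(14, 36).
Equal-tailed 90% interval: the 0.05 and 0.95 quantiles of Beta(14, 36).
Posterior mean ≈ 0.280, SD ≈ 0.063; a Normal approximation gives roughly [0.177, 0.383].
Exact: F⁻¹(0.05) = 0.182; F⁻¹(0.95) = 0.388.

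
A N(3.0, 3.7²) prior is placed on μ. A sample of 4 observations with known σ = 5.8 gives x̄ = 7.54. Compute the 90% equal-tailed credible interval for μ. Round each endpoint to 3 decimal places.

[2.058, 9.567]

Posterior precision = 1/3.7² + 4/5.8² = 0.0730 + 0.1189 = 0.1920, so posterior SD = 2.2825.
Posterior mean = (3.0/3.7² + 4·7.54/5.8²) / 0.1920 = 5.8123.
Interval: 5.8123 ± 1.645 × 2.2825 → [2.058, 9.567].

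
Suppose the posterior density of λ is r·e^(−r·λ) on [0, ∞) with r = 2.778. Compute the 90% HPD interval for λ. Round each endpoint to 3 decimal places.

The exponential density is strictly decreasing on [0, ∞), so the HPD interval is anchored at 0: [0, q] with P(λ ≤ q) = 0.90.
q = −ln(1 − 0.90) / 2.778 = 2.3026 / 2.778 = 0.829.

[0.000, 0.829]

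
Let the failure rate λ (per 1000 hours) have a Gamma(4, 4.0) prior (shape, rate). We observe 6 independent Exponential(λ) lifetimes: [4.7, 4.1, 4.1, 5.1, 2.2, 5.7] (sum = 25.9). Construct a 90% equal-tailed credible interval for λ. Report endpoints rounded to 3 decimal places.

[0.181, 0.525]

Posterior: Gamma(4+6, 4.0+25.9) = Gamma(10, 29.9) (shape, rate).
Equal-tailed 90% interval: Gamma(10, 29.9) quantiles at 0.05 and 0.95.
Posterior mean ≈ 0.334, SD ≈ 0.106; a Normal approximation gives roughly [0.160, 0.508].
Exact: lower = 0.181; upper = 0.525.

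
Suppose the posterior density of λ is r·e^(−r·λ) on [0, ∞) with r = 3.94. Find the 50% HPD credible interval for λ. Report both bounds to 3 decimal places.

[0.000, 0.176]

The exponential density is strictly decreasing on [0, ∞), so the HPD interval is anchored at 0: [0, q] with P(λ ≤ q) = 0.50.
q = −ln(1 − 0.50) / 3.94 = 0.6931 / 3.94 = 0.176.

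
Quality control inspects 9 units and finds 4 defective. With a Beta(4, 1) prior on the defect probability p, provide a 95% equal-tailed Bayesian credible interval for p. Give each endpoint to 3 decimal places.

Posterior: Beta(4+4, 1+5) = Beta(8, 6).
Equal-tailed 95% interval: the 0.025 and 0.975 quantiles of Beta(8, 6).
Posterior mean ≈ 0.571, SD ≈ 0.128; a Normal approximation gives roughly [0.321, 0.822].
Exact: F⁻¹(0.025) = 0.316; F⁻¹(0.975) = 0.808.

[0.316, 0.808]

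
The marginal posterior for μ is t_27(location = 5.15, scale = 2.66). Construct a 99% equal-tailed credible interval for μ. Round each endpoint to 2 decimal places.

The t_27 distribution is symmetric; the 99% interval is 5.15 ± t·2.66 with t_{0.995,27} = 2.771.
Half-width: 2.771 × 2.66 = 7.37.
5.15 − 7.37 = -2.22; 5.15 + 7.37 = 12.52.

[-2.22, 12.52]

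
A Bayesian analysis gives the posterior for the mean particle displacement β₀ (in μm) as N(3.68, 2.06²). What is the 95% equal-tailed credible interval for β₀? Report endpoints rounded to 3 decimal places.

The posterior is symmetric, so the 95% equal-tailed interval is β₀ = 3.68 ± z·2.06 with z = 1.960.
Half-width: 1.960 × 2.06 = 4.038.
3.68 − 4.038 = -0.358; 3.68 + 4.038 = 7.718.

[-0.358, 7.718]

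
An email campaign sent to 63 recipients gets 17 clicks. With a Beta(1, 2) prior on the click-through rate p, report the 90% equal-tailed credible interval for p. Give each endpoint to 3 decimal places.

Posterior: Beta(1+17, 2+46) = Beta(18, 48).
Equal-tailed 90% interval: the 0.05 and 0.95 quantiles of Beta(18, 48).
Posterior mean ≈ 0.273, SD ≈ 0.054; a Normal approximation gives roughly [0.183, 0.362].
Exact: F⁻¹(0.05) = 0.187; F⁻¹(0.95) = 0.366.

[0.187, 0.366]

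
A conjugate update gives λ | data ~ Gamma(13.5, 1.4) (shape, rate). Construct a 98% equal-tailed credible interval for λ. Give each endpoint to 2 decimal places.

[4.60, 16.77]

Posterior: Gamma(shape 13.5, rate 1.4).
Equal-tailed 98% interval: Gamma(13.5, 1.4) quantiles at 0.01 and 0.99.
Posterior mean ≈ 9.64, SD ≈ 2.62; a Normal approximation gives roughly [3.54, 15.75].
Exact: lower = 4.60; upper = 16.77.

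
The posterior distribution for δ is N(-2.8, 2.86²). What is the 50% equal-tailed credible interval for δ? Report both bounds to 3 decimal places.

The posterior is symmetric, so the 50% equal-tailed interval is δ = -2.8 ± z·2.86 with z = 0.674.
Half-width: 0.674 × 2.86 = 1.929.
-2.8 − 1.929 = -4.729; -2.8 + 1.929 = -0.871.

[-4.729, -0.871]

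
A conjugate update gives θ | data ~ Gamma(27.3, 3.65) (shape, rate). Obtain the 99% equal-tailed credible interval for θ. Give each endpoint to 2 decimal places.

[4.31, 11.68]

Posterior: Gamma(shape 27.3, rate 3.65).
Equal-tailed 99% interval: Gamma(27.3, 3.65) quantiles at 0.005 and 0.995.
Posterior mean ≈ 7.48, SD ≈ 1.43; a Normal approximation gives roughly [3.79, 11.17].
Exact: lower = 4.31; upper = 11.68.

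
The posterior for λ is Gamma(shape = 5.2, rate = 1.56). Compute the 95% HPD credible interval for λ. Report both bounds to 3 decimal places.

The posterior is unimodal and skewed, so the HPD interval has equal density at both endpoints and is the shortest 95% interval.
Solving f(0.842) = f(6.231) with F(6.231) − F(0.842) = 0.95 gives [0.842, 6.231].
For comparison, the equal-tailed interval is [1.113, 6.750]; the HPD is narrower and shifted toward the mode.

[0.842, 6.231]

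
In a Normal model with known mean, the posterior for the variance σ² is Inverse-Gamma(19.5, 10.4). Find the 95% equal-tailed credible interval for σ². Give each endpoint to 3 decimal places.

[0.358, 0.879]

Inverse-Gamma(19.5, 10.4) quantiles: F⁻¹(0.025) and F⁻¹(0.975).
Equivalently, 1/σ² ~ Gamma(19.5, rate = 10.4); invert its 0.975 and 0.025 quantiles.
Posterior mean ≈ 0.562, SD ≈ 0.134; a Normal approximation gives roughly [0.299, 0.826].
Exact: lower = 0.358; upper = 0.879.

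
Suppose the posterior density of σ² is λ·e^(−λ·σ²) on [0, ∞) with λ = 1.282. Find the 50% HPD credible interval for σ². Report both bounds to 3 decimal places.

[0.000, 0.541]

The exponential density is strictly decreasing on [0, ∞), so the HPD interval is anchored at 0: [0, q] with P(σ² ≤ q) = 0.50.
q = −ln(1 − 0.50) / 1.282 = 0.6931 / 1.282 = 0.541.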